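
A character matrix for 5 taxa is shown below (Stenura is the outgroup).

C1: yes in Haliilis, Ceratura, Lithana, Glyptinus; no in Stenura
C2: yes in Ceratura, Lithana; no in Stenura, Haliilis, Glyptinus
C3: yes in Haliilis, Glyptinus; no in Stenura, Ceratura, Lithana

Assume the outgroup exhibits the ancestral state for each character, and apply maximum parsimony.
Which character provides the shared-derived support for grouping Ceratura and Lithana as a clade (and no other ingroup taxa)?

The outgroup has state 'no' for every character, so 'yes' is the derived state throughout.
All ingroup taxa share the derived state 'yes' for C1; it defines the ingroup but does not resolve relationships within it.
C2: derived state 'yes' in Ceratura and Lithana only — synapomorphy for {Ceratura, Lithana}.
C3: derived state 'yes' in Glyptinus and Haliilis only — synapomorphy for {Glyptinus, Haliilis}.
Most parsimonious ingroup topology: ((Haliilis,Glyptinus),(Ceratura,Lithana)).
The clade {Ceratura, Lithana} is supported by C2: its derived state 'yes' occurs in exactly those taxa and in no other taxon (including the outgroup).

C2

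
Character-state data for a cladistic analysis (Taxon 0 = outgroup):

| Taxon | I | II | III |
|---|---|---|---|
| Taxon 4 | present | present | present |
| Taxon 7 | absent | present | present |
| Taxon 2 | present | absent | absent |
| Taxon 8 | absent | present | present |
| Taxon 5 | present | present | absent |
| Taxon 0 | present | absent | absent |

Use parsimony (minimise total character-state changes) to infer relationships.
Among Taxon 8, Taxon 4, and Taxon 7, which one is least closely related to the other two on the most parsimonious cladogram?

Taxon 4

Character polarity is set by the outgroup: the derived state is whichever differs from the outgroup's state, so for I the derived state is 'absent', and for the remaining characters it is 'present'.
I: derived state 'absent' in Taxon 7 and Taxon 8 only — synapomorphy for {Taxon 7, Taxon 8}.
II (derived state 'present') is shared by Taxon 4, Taxon 5, Taxon 7, and Taxon 8 — a synapomorphy uniting that clade.
III (derived state 'present') is shared by Taxon 4, Taxon 7, and Taxon 8 — a synapomorphy uniting that clade.
Most parsimonious ingroup topology: ((((Taxon 8,Taxon 7),Taxon 4),Taxon 5),Taxon 2).
Taxon 8 and Taxon 7 share a more recent common ancestor with each other than either does with Taxon 4, so Taxon 4 is the least closely related of the three.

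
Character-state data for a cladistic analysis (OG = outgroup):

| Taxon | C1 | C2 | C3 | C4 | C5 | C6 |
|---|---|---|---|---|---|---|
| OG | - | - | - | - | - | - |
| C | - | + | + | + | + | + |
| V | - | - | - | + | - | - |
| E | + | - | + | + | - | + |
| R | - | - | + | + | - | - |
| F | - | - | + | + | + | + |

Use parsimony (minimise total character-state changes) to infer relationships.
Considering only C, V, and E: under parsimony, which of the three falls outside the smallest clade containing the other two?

V

The outgroup has state '-' for every character, so '+' is the derived state throughout.
C1 (derived state '+') is unique to E (autapomorphy; uninformative for grouping).
C2: derived state '+' in C only — an autapomorphy, so it tells us nothing about relationships among taxa.
C3 (derived state '+') is shared by C, E, F, and R — a synapomorphy uniting that clade.
C4 (derived state '+') is shared by all ingroup taxa — unites the whole ingroup.
Only C and F show the derived state '+' for C5, supporting them as a clade.
Only C, E, and F show the derived state '+' for C6, supporting them as a clade.
Most parsimonious ingroup topology: ((((C,F),E),R),V).
E and C share a more recent common ancestor with each other than either does with V, so V is the least closely related of the three.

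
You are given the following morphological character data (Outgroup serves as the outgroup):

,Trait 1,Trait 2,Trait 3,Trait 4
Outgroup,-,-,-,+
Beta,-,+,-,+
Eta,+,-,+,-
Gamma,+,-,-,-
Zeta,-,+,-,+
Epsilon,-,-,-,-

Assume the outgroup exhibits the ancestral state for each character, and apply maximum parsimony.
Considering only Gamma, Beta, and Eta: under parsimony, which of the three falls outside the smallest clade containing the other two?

Beta

Character polarity is set by the outgroup: the derived state is whichever differs from the outgroup's state, so for Trait 4 the derived state is '-', and for the remaining characters it is '+'.
Only Eta and Gamma show the derived state '+' for Trait 1, supporting them as a clade.
Trait 2 (derived state '+') is shared by Beta and Zeta — a synapomorphy uniting that clade.
Trait 3: derived state '+' in Eta only — an autapomorphy, so it tells us nothing about relationships among taxa.
Only Epsilon, Eta, and Gamma show the derived state '-' for Trait 4, supporting them as a clade.
Most parsimonious ingroup topology: ((Beta,Zeta),((Eta,Gamma),Epsilon)).
Eta and Gamma share a more recent common ancestor with each other than either does with Beta, so Beta is the least closely related of the three.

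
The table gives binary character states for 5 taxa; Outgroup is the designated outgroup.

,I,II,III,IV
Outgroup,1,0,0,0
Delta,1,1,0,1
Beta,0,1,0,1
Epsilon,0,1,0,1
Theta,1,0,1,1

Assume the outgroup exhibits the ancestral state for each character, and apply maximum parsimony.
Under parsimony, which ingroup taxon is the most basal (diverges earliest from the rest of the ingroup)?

Theta

Character polarity is set by the outgroup: the derived state is whichever differs from the outgroup's state, so for I the derived state is '0', and for the remaining characters it is '1'.
I: derived state '0' in Beta and Epsilon only — synapomorphy for {Beta, Epsilon}.
II (derived state '1') is shared by Beta, Delta, and Epsilon — a synapomorphy uniting that clade.
III: derived state '1' in Theta only — an autapomorphy, so it tells us nothing about relationships among taxa.
All ingroup taxa share the derived state '1' for IV; it defines the ingroup but does not resolve relationships within it.
Most parsimonious ingroup topology: ((Delta,(Beta,Epsilon)),Theta).
Theta is sister to the clade containing all other ingroup taxa, so it is the earliest-diverging (most basal) ingroup lineage.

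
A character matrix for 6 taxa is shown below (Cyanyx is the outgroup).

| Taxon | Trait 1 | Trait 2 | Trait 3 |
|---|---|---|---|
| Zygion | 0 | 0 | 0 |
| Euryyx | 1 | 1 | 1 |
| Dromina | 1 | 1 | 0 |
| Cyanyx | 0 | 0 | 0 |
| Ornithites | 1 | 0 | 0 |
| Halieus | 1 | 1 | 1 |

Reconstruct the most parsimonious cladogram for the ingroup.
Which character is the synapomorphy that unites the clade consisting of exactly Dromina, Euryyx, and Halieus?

The outgroup has state '0' for every character, so '1' is the derived state throughout.
Trait 1: derived state '1' in Dromina, Euryyx, Halieus, and Ornithites only — synapomorphy for {Dromina, Euryyx, Halieus, Ornithites}.
Trait 2: derived state '1' in Dromina, Euryyx, and Halieus only — synapomorphy for {Dromina, Euryyx, Halieus}.
Only Euryyx and Halieus show the derived state '1' for Trait 3, supporting them as a clade.
Most parsimonious ingroup topology: ((((Euryyx,Halieus),Dromina),Ornithites),Zygion).
The clade {Dromina, Euryyx, Halieus} is supported by Trait 2: its derived state '1' occurs in exactly those taxa and in no other taxon (including the outgroup).

Trait 2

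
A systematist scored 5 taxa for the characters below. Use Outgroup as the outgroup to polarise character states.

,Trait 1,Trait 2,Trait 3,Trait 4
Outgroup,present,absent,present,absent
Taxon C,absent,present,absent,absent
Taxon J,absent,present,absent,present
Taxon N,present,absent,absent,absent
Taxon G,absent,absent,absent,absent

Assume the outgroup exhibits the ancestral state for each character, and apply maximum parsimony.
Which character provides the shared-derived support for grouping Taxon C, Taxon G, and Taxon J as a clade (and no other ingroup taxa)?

Trait 1

Character polarity is set by the outgroup: the derived state is whichever differs from the outgroup's state, so for Trait 1, Trait 3 the derived state is 'absent', and for the remaining characters it is 'present'.
Trait 1 (derived state 'absent') is shared by Taxon C, Taxon G, and Taxon J — a synapomorphy uniting that clade.
Trait 2: derived state 'present' in Taxon C and Taxon J only — synapomorphy for {Taxon C, Taxon J}.
Trait 3 (derived state 'absent') is shared by all ingroup taxa — unites the whole ingroup.
Trait 4: derived state 'present' in Taxon J only — an autapomorphy, so it tells us nothing about relationships among taxa.
Most parsimonious ingroup topology: (((Taxon C,Taxon J),Taxon G),Taxon N).
The clade {Taxon C, Taxon G, Taxon J} is supported by Trait 1: its derived state 'absent' occurs in exactly those taxa and in no other taxon (including the outgroup).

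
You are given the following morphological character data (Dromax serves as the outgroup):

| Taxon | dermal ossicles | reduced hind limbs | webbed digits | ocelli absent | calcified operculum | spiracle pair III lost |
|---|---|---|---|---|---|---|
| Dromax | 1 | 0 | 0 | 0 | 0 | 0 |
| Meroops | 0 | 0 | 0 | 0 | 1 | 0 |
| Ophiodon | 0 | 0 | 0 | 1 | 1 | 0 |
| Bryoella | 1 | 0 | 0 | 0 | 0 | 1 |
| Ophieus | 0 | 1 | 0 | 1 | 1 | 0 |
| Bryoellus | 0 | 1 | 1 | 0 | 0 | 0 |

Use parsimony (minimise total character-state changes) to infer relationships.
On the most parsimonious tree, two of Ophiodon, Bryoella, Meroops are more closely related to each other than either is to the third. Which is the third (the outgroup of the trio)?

Bryoella

Character polarity is set by the outgroup: the derived state is whichever differs from the outgroup's state, so for dermal ossicles the derived state is '0', and for the remaining characters it is '1'.
dermal ossicles (derived state '0') is shared by Bryoellus, Meroops, Ophieus, and Ophiodon — a synapomorphy uniting that clade.
reduced hind limbs groups Bryoellus and Ophieus, which is incompatible with the clades supported by the remaining characters; treating it as convergent (homoplasy) costs fewer steps than any alternative tree.
webbed digits: derived state '1' in Bryoellus only — an autapomorphy, so it tells us nothing about relationships among taxa.
Only Ophieus and Ophiodon show the derived state '1' for ocelli absent, supporting them as a clade.
calcified operculum (derived state '1') is shared by Meroops, Ophieus, and Ophiodon — a synapomorphy uniting that clade.
spiracle pair III lost: derived state '1' in Bryoella only — an autapomorphy, so it tells us nothing about relationships among taxa.
Most parsimonious ingroup topology: (((Meroops,(Ophiodon,Ophieus)),Bryoellus),Bryoella).
Meroops and Ophiodon share a more recent common ancestor with each other than either does with Bryoella, so Bryoella is the least closely related of the three.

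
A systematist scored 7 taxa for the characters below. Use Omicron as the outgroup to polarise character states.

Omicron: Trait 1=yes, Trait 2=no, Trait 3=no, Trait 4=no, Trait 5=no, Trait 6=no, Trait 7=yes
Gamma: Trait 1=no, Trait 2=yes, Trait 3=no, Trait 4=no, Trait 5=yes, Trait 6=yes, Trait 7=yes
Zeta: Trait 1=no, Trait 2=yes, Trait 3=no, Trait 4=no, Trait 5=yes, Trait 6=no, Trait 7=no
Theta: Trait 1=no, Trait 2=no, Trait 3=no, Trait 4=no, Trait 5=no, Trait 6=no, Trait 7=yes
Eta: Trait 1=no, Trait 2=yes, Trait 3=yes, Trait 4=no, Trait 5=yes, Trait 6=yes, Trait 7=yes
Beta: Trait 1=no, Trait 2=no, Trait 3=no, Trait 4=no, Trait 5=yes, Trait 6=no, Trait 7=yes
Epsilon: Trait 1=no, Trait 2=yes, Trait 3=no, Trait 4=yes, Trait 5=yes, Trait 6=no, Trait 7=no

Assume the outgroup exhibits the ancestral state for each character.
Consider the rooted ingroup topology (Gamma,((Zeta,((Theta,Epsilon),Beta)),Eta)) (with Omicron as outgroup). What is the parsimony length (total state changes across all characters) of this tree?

Map each character onto (Gamma,((Zeta,((Theta,Epsilon),Beta)),Eta)) (rooted by Omicron) and count the minimum state changes it requires (Fitch parsimony):
Trait 1: 1; Trait 2: 3; Trait 3: 1; Trait 4: 1; Trait 5: 2; Trait 6: 2; Trait 7: 2.
Total tree length = 12.

12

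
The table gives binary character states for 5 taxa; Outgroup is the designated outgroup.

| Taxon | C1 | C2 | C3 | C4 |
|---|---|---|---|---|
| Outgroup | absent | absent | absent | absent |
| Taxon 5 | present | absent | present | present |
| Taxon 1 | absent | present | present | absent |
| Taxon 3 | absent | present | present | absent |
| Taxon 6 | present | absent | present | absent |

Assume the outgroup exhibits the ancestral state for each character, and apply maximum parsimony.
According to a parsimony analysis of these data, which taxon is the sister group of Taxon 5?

The outgroup has state 'absent' for every character, so 'present' is the derived state throughout.
C1: derived state 'present' in Taxon 5 and Taxon 6 only — synapomorphy for {Taxon 5, Taxon 6}.
C2 (derived state 'present') is shared by Taxon 1 and Taxon 3 — a synapomorphy uniting that clade.
All ingroup taxa share the derived state 'present' for C3; it defines the ingroup but does not resolve relationships within it.
C4: derived state 'present' in Taxon 5 only — an autapomorphy, so it tells us nothing about relationships among taxa.
Most parsimonious ingroup topology: ((Taxon 5,Taxon 6),(Taxon 1,Taxon 3)).
Taxon 5 and Taxon 6 form a cherry on this tree, so they are sister taxa.

Taxon 6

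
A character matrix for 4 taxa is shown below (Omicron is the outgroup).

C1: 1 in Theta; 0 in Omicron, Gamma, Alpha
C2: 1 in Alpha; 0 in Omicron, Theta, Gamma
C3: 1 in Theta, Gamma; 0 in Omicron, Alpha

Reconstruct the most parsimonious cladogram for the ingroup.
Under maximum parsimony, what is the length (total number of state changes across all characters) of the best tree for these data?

The outgroup has state '0' for every character, so '1' is the derived state throughout.
C1: derived state '1' in Theta only — an autapomorphy, so it tells us nothing about relationships among taxa.
C2: derived state '1' in Alpha only — an autapomorphy, so it tells us nothing about relationships among taxa.
Only Gamma and Theta show the derived state '1' for C3, supporting them as a clade.
Most parsimonious ingroup topology: ((Theta,Gamma),Alpha).
Changes per character on this tree: C1: 1; C2: 1; C3: 1.
Total = 3.

3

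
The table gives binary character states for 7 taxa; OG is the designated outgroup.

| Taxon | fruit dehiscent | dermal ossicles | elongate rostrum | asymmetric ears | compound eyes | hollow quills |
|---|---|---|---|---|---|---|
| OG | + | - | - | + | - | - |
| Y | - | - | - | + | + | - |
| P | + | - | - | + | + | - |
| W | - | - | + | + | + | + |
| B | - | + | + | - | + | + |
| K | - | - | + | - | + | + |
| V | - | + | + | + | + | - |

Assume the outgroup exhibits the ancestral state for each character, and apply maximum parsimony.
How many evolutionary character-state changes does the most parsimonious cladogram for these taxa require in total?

7

Character polarity is set by the outgroup: the derived state is whichever differs from the outgroup's state, so for fruit dehiscent, asymmetric ears the derived state is '-', and for the remaining characters it is '+'.
fruit dehiscent (derived state '-') is shared by B, K, V, W, and Y — a synapomorphy uniting that clade.
dermal ossicles (state '+') occurs in B and V but conflicts with the nesting implied by the other characters — most parsimoniously interpreted as homoplasy.
Only B, K, V, and W show the derived state '+' for elongate rostrum, supporting them as a clade.
asymmetric ears: derived state '-' in B and K only — synapomorphy for {B, K}.
All ingroup taxa share the derived state '+' for compound eyes; it defines the ingroup but does not resolve relationships within it.
hollow quills: derived state '+' in B, K, and W only — synapomorphy for {B, K, W}.
Most parsimonious ingroup topology: ((Y,((W,(B,K)),V)),P).
Changes per character on this tree: fruit dehiscent: 1; dermal ossicles: 2; elongate rostrum: 1; asymmetric ears: 1; compound eyes: 1; hollow quills: 1.
Total = 7.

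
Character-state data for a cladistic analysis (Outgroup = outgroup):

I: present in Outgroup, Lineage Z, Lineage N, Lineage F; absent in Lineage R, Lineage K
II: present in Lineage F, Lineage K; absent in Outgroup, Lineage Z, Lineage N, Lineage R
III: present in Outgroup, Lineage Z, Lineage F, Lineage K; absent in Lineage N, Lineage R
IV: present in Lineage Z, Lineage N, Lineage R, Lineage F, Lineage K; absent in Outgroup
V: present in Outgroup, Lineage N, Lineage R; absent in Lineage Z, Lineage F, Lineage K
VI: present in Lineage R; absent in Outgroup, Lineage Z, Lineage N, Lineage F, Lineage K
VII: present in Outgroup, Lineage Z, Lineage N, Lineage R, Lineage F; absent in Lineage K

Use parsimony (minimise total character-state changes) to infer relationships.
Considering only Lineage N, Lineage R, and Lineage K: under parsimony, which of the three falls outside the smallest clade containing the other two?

Character polarity is set by the outgroup: the derived state is whichever differs from the outgroup's state, so for I, III, V, VII the derived state is 'absent', and for the remaining characters it is 'present'.
I (state 'absent') occurs in Lineage K and Lineage R but conflicts with the nesting implied by the other characters — most parsimoniously interpreted as homoplasy.
II: derived state 'present' in Lineage F and Lineage K only — synapomorphy for {Lineage F, Lineage K}.
III (derived state 'absent') is shared by Lineage N and Lineage R — a synapomorphy uniting that clade.
IV (derived state 'present') is shared by all ingroup taxa — unites the whole ingroup.
V (derived state 'absent') is shared by Lineage F, Lineage K, and Lineage Z — a synapomorphy uniting that clade.
VI (derived state 'present') is unique to Lineage R (autapomorphy; uninformative for grouping).
VII: derived state 'absent' in Lineage K only — an autapomorphy, so it tells us nothing about relationships among taxa.
Most parsimonious ingroup topology: ((Lineage Z,(Lineage F,Lineage K)),(Lineage N,Lineage R)).
Lineage N and Lineage R share a more recent common ancestor with each other than either does with Lineage K, so Lineage K is the least closely related of the three.

Lineage K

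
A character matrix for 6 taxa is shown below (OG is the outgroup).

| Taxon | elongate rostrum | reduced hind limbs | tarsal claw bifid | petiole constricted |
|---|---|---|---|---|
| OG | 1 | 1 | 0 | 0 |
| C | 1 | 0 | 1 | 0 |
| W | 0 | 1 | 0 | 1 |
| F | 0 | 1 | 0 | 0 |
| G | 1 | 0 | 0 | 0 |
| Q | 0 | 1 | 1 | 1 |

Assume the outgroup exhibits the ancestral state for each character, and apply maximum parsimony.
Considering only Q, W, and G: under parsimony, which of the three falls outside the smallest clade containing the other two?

G

Character polarity is set by the outgroup: the derived state is whichever differs from the outgroup's state, so for elongate rostrum, reduced hind limbs the derived state is '0', and for the remaining characters it is '1'.
elongate rostrum: derived state '0' in F, Q, and W only — synapomorphy for {F, Q, W}.
reduced hind limbs: derived state '0' in C and G only — synapomorphy for {C, G}.
tarsal claw bifid groups C and Q, which is incompatible with the clades supported by the remaining characters; treating it as convergent (homoplasy) costs fewer steps than any alternative tree.
petiole constricted: derived state '1' in Q and W only — synapomorphy for {Q, W}.
Most parsimonious ingroup topology: ((C,G),((W,Q),F)).
Q and W share a more recent common ancestor with each other than either does with G, so G is the least closely related of the three.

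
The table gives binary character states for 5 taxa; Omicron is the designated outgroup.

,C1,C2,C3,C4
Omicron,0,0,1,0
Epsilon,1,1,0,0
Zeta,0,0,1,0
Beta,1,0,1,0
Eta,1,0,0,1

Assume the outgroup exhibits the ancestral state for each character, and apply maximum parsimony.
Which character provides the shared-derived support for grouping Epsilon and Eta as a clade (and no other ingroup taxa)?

Character polarity is set by the outgroup: the derived state is whichever differs from the outgroup's state, so for C3 the derived state is '0', and for the remaining characters it is '1'.
C1: derived state '1' in Beta, Epsilon, and Eta only — synapomorphy for {Beta, Epsilon, Eta}.
C2: derived state '1' in Epsilon only — an autapomorphy, so it tells us nothing about relationships among taxa.
C3 (derived state '0') is shared by Epsilon and Eta — a synapomorphy uniting that clade.
C4 (derived state '1') is unique to Eta (autapomorphy; uninformative for grouping).
Most parsimonious ingroup topology: (((Epsilon,Eta),Beta),Zeta).
The clade {Epsilon, Eta} is supported by C3: its derived state '0' occurs in exactly those taxa and in no other taxon (including the outgroup).

C3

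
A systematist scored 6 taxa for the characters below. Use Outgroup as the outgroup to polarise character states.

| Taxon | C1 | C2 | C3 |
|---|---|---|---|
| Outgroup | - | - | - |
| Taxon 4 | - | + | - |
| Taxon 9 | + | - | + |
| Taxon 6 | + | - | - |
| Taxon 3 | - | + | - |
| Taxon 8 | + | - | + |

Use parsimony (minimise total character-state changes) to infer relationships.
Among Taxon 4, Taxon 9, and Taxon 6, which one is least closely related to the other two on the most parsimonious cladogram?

Taxon 4

The outgroup has state '-' for every character, so '+' is the derived state throughout.
Only Taxon 6, Taxon 8, and Taxon 9 show the derived state '+' for C1, supporting them as a clade.
Only Taxon 3 and Taxon 4 show the derived state '+' for C2, supporting them as a clade.
C3 (derived state '+') is shared by Taxon 8 and Taxon 9 — a synapomorphy uniting that clade.
Most parsimonious ingroup topology: ((Taxon 4,Taxon 3),((Taxon 9,Taxon 8),Taxon 6)).
Taxon 6 and Taxon 9 share a more recent common ancestor with each other than either does with Taxon 4, so Taxon 4 is the least closely related of the three.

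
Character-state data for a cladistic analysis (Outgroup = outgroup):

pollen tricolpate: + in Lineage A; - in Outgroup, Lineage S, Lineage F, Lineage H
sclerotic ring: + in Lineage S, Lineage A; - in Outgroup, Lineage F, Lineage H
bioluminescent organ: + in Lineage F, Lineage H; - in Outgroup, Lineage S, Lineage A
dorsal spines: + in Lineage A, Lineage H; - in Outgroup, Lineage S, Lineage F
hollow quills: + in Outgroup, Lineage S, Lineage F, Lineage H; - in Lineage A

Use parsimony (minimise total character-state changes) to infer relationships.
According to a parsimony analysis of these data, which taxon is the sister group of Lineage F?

Lineage H

Character polarity is set by the outgroup: the derived state is whichever differs from the outgroup's state, so for hollow quills the derived state is '-', and for the remaining characters it is '+'.
pollen tricolpate: derived state '+' in Lineage A only — an autapomorphy, so it tells us nothing about relationships among taxa.
Only Lineage A and Lineage S show the derived state '+' for sclerotic ring, supporting them as a clade.
bioluminescent organ: derived state '+' in Lineage F and Lineage H only — synapomorphy for {Lineage F, Lineage H}.
dorsal spines groups Lineage A and Lineage H, which is incompatible with the clades supported by the remaining characters; treating it as convergent (homoplasy) costs fewer steps than any alternative tree.
hollow quills (derived state '-') is unique to Lineage A (autapomorphy; uninformative for grouping).
Most parsimonious ingroup topology: ((Lineage S,Lineage A),(Lineage F,Lineage H)).
Lineage F and Lineage H form a cherry on this tree, so they are sister taxa.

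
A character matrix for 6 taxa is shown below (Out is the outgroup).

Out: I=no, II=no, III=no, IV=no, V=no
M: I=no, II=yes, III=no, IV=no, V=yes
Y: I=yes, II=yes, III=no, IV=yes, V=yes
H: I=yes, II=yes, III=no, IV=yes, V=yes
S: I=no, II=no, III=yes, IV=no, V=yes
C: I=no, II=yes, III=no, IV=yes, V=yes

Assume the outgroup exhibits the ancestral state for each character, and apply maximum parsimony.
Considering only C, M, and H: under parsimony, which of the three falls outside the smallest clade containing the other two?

M

The outgroup has state 'no' for every character, so 'yes' is the derived state throughout.
I: derived state 'yes' in H and Y only — synapomorphy for {H, Y}.
Only C, H, M, and Y show the derived state 'yes' for II, supporting them as a clade.
III: derived state 'yes' in S only — an autapomorphy, so it tells us nothing about relationships among taxa.
IV (derived state 'yes') is shared by C, H, and Y — a synapomorphy uniting that clade.
V (derived state 'yes') is shared by all ingroup taxa — unites the whole ingroup.
Most parsimonious ingroup topology: ((M,((Y,H),C)),S).
C and H share a more recent common ancestor with each other than either does with M, so M is the least closely related of the three.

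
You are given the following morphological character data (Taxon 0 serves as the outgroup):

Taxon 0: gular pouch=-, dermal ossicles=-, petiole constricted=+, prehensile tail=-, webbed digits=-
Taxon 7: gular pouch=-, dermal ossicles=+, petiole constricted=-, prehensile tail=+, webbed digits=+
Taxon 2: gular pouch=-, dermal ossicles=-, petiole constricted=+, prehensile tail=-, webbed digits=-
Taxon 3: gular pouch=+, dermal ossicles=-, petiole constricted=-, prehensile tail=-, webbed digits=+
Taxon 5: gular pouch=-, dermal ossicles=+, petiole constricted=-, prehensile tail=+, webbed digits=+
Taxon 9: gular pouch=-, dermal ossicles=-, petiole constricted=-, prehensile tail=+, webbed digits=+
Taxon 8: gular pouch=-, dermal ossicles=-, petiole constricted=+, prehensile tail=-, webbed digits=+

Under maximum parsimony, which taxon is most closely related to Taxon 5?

Character polarity is set by the outgroup: the derived state is whichever differs from the outgroup's state, so for petiole constricted the derived state is '-', and for the remaining characters it is '+'.
gular pouch: derived state '+' in Taxon 3 only — an autapomorphy, so it tells us nothing about relationships among taxa.
dermal ossicles (derived state '+') is shared by Taxon 5 and Taxon 7 — a synapomorphy uniting that clade.
Only Taxon 3, Taxon 5, Taxon 7, and Taxon 9 show the derived state '-' for petiole constricted, supporting them as a clade.
prehensile tail: derived state '+' in Taxon 5, Taxon 7, and Taxon 9 only — synapomorphy for {Taxon 5, Taxon 7, Taxon 9}.
webbed digits (derived state '+') is shared by Taxon 3, Taxon 5, Taxon 7, Taxon 8, and Taxon 9 — a synapomorphy uniting that clade.
Most parsimonious ingroup topology: (((((Taxon 7,Taxon 5),Taxon 9),Taxon 3),Taxon 8),Taxon 2).
Taxon 5 and Taxon 7 form a cherry on this tree, so they are sister taxa.

Taxon 7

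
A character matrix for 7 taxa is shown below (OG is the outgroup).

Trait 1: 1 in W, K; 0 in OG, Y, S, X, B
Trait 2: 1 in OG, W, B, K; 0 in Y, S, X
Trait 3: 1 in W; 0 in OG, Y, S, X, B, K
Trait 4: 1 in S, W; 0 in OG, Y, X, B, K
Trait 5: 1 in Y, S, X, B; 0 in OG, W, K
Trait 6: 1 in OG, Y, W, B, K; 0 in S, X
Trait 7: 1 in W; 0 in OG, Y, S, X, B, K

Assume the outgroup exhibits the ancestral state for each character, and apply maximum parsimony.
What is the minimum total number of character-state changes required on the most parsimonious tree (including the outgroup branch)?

Character polarity is set by the outgroup: the derived state is whichever differs from the outgroup's state, so for Trait 2, Trait 6 the derived state is '0', and for the remaining characters it is '1'.
Only K and W show the derived state '1' for Trait 1, supporting them as a clade.
Only S, X, and Y show the derived state '0' for Trait 2, supporting them as a clade.
Trait 3 (derived state '1') is unique to W (autapomorphy; uninformative for grouping).
Trait 4 (state '1') occurs in S and W but conflicts with the nesting implied by the other characters — most parsimoniously interpreted as homoplasy.
Trait 5 (derived state '1') is shared by B, S, X, and Y — a synapomorphy uniting that clade.
Only S and X show the derived state '0' for Trait 6, supporting them as a clade.
Trait 7 (derived state '1') is unique to W (autapomorphy; uninformative for grouping).
Most parsimonious ingroup topology: (((Y,(S,X)),B),(W,K)).
Changes per character on this tree: Trait 1: 1; Trait 2: 1; Trait 3: 1; Trait 4: 2; Trait 5: 1; Trait 6: 1; Trait 7: 1.
Total = 8.

8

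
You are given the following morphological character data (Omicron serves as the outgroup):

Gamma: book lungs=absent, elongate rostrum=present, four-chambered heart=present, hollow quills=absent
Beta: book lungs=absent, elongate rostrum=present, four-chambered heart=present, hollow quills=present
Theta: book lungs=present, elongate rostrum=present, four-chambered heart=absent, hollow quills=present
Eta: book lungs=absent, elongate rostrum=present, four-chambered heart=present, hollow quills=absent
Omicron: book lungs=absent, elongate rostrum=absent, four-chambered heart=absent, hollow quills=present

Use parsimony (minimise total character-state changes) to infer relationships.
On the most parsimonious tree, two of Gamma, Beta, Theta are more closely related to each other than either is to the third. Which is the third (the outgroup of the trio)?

Character polarity is set by the outgroup: the derived state is whichever differs from the outgroup's state, so for hollow quills the derived state is 'absent', and for the remaining characters it is 'present'.
book lungs (derived state 'present') is unique to Theta (autapomorphy; uninformative for grouping).
elongate rostrum (derived state 'present') is shared by all ingroup taxa — unites the whole ingroup.
Only Beta, Eta, and Gamma show the derived state 'present' for four-chambered heart, supporting them as a clade.
hollow quills (derived state 'absent') is shared by Eta and Gamma — a synapomorphy uniting that clade.
Most parsimonious ingroup topology: (((Gamma,Eta),Beta),Theta).
Gamma and Beta share a more recent common ancestor with each other than either does with Theta, so Theta is the least closely related of the three.

Theta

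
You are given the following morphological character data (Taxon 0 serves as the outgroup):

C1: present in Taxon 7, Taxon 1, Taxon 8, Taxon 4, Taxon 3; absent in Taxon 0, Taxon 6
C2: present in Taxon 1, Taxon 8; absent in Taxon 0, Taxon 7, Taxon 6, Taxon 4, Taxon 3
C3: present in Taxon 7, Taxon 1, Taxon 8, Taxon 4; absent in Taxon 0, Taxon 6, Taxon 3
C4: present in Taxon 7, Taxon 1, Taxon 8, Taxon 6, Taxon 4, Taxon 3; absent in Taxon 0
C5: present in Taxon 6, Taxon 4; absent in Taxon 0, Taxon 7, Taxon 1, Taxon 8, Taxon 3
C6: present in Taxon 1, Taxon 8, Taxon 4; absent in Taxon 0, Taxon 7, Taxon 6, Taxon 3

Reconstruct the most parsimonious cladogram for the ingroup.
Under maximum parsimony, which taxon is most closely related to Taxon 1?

Taxon 8

The outgroup has state 'absent' for every character, so 'present' is the derived state throughout.
C1: derived state 'present' in Taxon 1, Taxon 3, Taxon 4, Taxon 7, and Taxon 8 only — synapomorphy for {Taxon 1, Taxon 3, Taxon 4, Taxon 7, Taxon 8}.
C2 (derived state 'present') is shared by Taxon 1 and Taxon 8 — a synapomorphy uniting that clade.
C3: derived state 'present' in Taxon 1, Taxon 4, Taxon 7, and Taxon 8 only — synapomorphy for {Taxon 1, Taxon 4, Taxon 7, Taxon 8}.
C4 (derived state 'present') is shared by all ingroup taxa — unites the whole ingroup.
C5 groups Taxon 4 and Taxon 6, which is incompatible with the clades supported by the remaining characters; treating it as convergent (homoplasy) costs fewer steps than any alternative tree.
Only Taxon 1, Taxon 4, and Taxon 8 show the derived state 'present' for C6, supporting them as a clade.
Most parsimonious ingroup topology: (((Taxon 7,((Taxon 1,Taxon 8),Taxon 4)),Taxon 3),Taxon 6).
Taxon 1 and Taxon 8 form a cherry on this tree, so they are sister taxa.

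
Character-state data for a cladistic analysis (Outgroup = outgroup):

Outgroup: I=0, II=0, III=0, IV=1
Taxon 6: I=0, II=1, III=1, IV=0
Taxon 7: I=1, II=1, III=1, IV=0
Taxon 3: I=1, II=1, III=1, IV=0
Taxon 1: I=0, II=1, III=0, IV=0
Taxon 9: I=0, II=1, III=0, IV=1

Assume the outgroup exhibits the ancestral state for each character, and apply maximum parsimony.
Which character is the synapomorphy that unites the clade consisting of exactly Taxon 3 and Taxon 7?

I

Character polarity is set by the outgroup: the derived state is whichever differs from the outgroup's state, so for IV the derived state is '0', and for the remaining characters it is '1'.
Only Taxon 3 and Taxon 7 show the derived state '1' for I, supporting them as a clade.
All ingroup taxa share the derived state '1' for II; it defines the ingroup but does not resolve relationships within it.
III: derived state '1' in Taxon 3, Taxon 6, and Taxon 7 only — synapomorphy for {Taxon 3, Taxon 6, Taxon 7}.
Only Taxon 1, Taxon 3, Taxon 6, and Taxon 7 show the derived state '0' for IV, supporting them as a clade.
Most parsimonious ingroup topology: (((Taxon 6,(Taxon 7,Taxon 3)),Taxon 1),Taxon 9).
The clade {Taxon 3, Taxon 7} is supported by I: its derived state '1' occurs in exactly those taxa and in no other taxon (including the outgroup).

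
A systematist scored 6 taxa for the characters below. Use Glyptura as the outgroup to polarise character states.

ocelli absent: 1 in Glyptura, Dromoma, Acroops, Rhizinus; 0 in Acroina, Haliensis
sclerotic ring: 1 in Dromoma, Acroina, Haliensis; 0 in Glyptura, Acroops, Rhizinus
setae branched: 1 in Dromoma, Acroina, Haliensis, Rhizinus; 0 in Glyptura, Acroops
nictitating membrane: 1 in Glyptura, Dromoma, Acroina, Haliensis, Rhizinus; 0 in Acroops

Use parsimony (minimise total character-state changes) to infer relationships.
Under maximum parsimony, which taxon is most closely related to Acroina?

Character polarity is set by the outgroup: the derived state is whichever differs from the outgroup's state, so for ocelli absent, nictitating membrane the derived state is '0', and for the remaining characters it is '1'.
ocelli absent: derived state '0' in Acroina and Haliensis only — synapomorphy for {Acroina, Haliensis}.
sclerotic ring: derived state '1' in Acroina, Dromoma, and Haliensis only — synapomorphy for {Acroina, Dromoma, Haliensis}.
Only Acroina, Dromoma, Haliensis, and Rhizinus show the derived state '1' for setae branched, supporting them as a clade.
nictitating membrane (derived state '0') is unique to Acroops (autapomorphy; uninformative for grouping).
Most parsimonious ingroup topology: (((Dromoma,(Acroina,Haliensis)),Rhizinus),Acroops).
Acroina and Haliensis form a cherry on this tree, so they are sister taxa.

Haliensis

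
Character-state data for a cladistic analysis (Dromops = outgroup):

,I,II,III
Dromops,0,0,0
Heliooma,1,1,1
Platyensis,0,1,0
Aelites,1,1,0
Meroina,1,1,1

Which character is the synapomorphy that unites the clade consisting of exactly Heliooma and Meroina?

The outgroup has state '0' for every character, so '1' is the derived state throughout.
I: derived state '1' in Aelites, Heliooma, and Meroina only — synapomorphy for {Aelites, Heliooma, Meroina}.
II (derived state '1') is shared by all ingroup taxa — unites the whole ingroup.
Only Heliooma and Meroina show the derived state '1' for III, supporting them as a clade.
Most parsimonious ingroup topology: (((Heliooma,Meroina),Aelites),Platyensis).
The clade {Heliooma, Meroina} is supported by III: its derived state '1' occurs in exactly those taxa and in no other taxon (including the outgroup).

III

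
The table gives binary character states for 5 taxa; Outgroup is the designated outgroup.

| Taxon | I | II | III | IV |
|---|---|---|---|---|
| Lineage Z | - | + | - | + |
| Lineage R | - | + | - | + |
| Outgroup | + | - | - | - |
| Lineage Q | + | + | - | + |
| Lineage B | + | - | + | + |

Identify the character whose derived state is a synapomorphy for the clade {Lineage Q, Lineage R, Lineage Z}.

Character polarity is set by the outgroup: the derived state is whichever differs from the outgroup's state, so for I the derived state is '-', and for the remaining characters it is '+'.
I (derived state '-') is shared by Lineage R and Lineage Z — a synapomorphy uniting that clade.
II: derived state '+' in Lineage Q, Lineage R, and Lineage Z only — synapomorphy for {Lineage Q, Lineage R, Lineage Z}.
III (derived state '+') is unique to Lineage B (autapomorphy; uninformative for grouping).
All ingroup taxa share the derived state '+' for IV; it defines the ingroup but does not resolve relationships within it.
Most parsimonious ingroup topology: ((Lineage Q,(Lineage R,Lineage Z)),Lineage B).
The clade {Lineage Q, Lineage R, Lineage Z} is supported by II: its derived state '+' occurs in exactly those taxa and in no other taxon (including the outgroup).

II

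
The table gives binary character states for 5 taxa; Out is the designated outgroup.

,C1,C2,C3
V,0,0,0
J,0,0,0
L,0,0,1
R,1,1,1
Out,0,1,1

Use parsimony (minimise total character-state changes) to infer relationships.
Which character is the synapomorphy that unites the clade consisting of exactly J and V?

Character polarity is set by the outgroup: the derived state is whichever differs from the outgroup's state, so for C2, C3 the derived state is '0', and for the remaining characters it is '1'.
C1 (derived state '1') is unique to R (autapomorphy; uninformative for grouping).
Only J, L, and V show the derived state '0' for C2, supporting them as a clade.
C3: derived state '0' in J and V only — synapomorphy for {J, V}.
Most parsimonious ingroup topology: ((L,(V,J)),R).
The clade {J, V} is supported by C3: its derived state '0' occurs in exactly those taxa and in no other taxon (including the outgroup).

C3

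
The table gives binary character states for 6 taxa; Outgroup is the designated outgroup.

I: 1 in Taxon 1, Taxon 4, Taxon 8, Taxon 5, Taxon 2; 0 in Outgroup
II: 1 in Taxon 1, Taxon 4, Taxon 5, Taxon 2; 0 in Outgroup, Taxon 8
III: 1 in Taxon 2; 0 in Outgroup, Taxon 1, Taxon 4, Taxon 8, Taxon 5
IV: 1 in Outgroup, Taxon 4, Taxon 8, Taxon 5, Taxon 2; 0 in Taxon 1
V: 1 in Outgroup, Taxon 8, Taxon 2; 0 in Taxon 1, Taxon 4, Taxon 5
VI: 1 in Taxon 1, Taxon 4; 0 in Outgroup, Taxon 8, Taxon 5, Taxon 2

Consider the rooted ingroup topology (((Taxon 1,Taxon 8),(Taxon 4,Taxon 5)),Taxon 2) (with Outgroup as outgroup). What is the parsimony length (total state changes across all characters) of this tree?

Map each character onto (((Taxon 1,Taxon 8),(Taxon 4,Taxon 5)),Taxon 2) (rooted by Outgroup) and count the minimum state changes it requires (Fitch parsimony):
I: 1; II: 2; III: 1; IV: 1; V: 2; VI: 2.
Total tree length = 9.

9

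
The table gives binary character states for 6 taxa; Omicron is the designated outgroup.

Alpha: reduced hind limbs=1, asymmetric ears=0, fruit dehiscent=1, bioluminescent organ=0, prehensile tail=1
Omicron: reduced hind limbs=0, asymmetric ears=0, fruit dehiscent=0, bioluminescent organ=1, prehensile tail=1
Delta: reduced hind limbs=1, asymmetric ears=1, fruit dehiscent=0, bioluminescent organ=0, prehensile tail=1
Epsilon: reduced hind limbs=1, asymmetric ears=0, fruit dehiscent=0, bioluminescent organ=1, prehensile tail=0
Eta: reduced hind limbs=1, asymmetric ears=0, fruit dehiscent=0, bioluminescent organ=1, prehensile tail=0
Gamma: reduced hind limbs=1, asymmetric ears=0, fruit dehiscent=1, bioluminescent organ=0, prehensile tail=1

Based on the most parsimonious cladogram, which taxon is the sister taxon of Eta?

Epsilon

Character polarity is set by the outgroup: the derived state is whichever differs from the outgroup's state, so for bioluminescent organ, prehensile tail the derived state is '0', and for the remaining characters it is '1'.
All ingroup taxa share the derived state '1' for reduced hind limbs; it defines the ingroup but does not resolve relationships within it.
asymmetric ears: derived state '1' in Delta only — an autapomorphy, so it tells us nothing about relationships among taxa.
Only Alpha and Gamma show the derived state '1' for fruit dehiscent, supporting them as a clade.
Only Alpha, Delta, and Gamma show the derived state '0' for bioluminescent organ, supporting them as a clade.
Only Epsilon and Eta show the derived state '0' for prehensile tail, supporting them as a clade.
Most parsimonious ingroup topology: ((Delta,(Alpha,Gamma)),(Epsilon,Eta)).
Eta and Epsilon form a cherry on this tree, so they are sister taxa.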